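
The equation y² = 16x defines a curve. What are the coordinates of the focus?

Vertex (0, 0); 4p = 16 so p = 4. Opens right.
Focus is p units from the vertex along the axis: (h + p, k).

(4, 0)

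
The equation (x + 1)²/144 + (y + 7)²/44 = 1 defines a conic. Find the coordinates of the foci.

Center (-1, -7). The larger denominator 144 sits under the x-term, so the major axis is horizontal; a² = 144, b² = 44.
c² = a² - b² = 144 - 44 = 100, so c = 10.
Foci lie on the horizontal axis through the center: (h ± c, k).

(-11, -7) and (9, -7)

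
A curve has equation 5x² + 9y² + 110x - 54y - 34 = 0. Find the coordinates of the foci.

5(x² + 22x) + 9(y² - 6y) = 34
Complete the square in x and y: 5(x + 11)² + 9(y - 3)² = 34 + 605 + 81 = 720
Divide by 720: (x + 11)²/144 + (y - 3)²/80 = 1
Ellipse, center (-11, 3), major axis horizontal; a² = 144, b² = 80.
c² = a² - b² = 144 - 80 = 64, so c = 8.
Foci lie on the horizontal axis through the center: (h ± c, k).

(-19, 3) and (-3, 3)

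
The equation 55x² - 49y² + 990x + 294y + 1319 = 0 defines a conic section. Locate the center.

(-9, 3)

Collect terms: 55(x² + 18x) -49(y² - 6y) = -1319
55(x + 9)² -49(y - 3)² = -1319 + 4455 - 441 = 2695
Divide by 2695: (x + 9)²/49 - (y - 3)²/55 = 1
Hyperbola with center (-9, 3).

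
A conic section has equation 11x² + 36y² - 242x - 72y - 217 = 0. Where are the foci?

(1, 1) and (21, 1)

Collect terms: 11(x² - 22x) + 36(y² - 2y) = 217
Completing the square gives 11(x - 11)² + 36(y - 1)² = 217 + 1331 + 36 = 1584.
Divide through by 1584 to get (x - 11)²/144 + (y - 1)²/44 = 1.
Ellipse, center (11, 1), major axis horizontal; a² = 144, b² = 44.
c² = a² - b² = 144 - 44 = 100, so c = 10.
Foci lie on the horizontal axis through the center: (h ± c, k).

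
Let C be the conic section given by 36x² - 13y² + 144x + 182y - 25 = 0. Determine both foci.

Group the x- and y-terms: 36(x² + 4x) -13(y² - 14y) = 25
36(x + 2)² -13(y - 7)² = 25 + 144 - 637 = -468
Divide by -468: (y - 7)²/36 - (x + 2)²/13 = 1
Hyperbola, center (-2, 7), transverse axis vertical; a² = 36, b² = 13.
c² = a² + b² = 36 + 13 = 49, so c = 7.
Foci lie on the vertical axis through the center: (h, k ± c).

(-2, 0) and (-2, 14)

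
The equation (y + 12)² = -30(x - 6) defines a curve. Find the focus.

Vertex (6, -12); 4p = -30 so p = -15/2. Opens left.
Focus is p units from the vertex along the axis: (h + p, k).

(-3/2, -12)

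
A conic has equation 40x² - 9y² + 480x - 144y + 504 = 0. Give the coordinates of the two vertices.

(-9, -8) and (-3, -8)

Collect terms: 40(x² + 12x) -9(y² + 16y) = -504
Complete the square: 40(x + 6)² -9(y + 8)² = -504 + 1440 - 576 = 360
Divide through by 360 to get (x + 6)²/9 - (y + 8)²/40 = 1.
Hyperbola, center (-6, -8), transverse axis horizontal; a² = 9, b² = 40.
a = 3. Vertices at (h ± a, k).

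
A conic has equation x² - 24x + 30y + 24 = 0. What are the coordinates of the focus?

Only x is squared. Complete the square in x: (x - 12)² = -30(y - 4).
Vertex (12, 4); 4p = -30 so p = -15/2. Opens down.
Focus is p units from the vertex along the axis: (h, k + p).

(12, -7/2)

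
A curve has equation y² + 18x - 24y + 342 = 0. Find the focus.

(-31/2, 12)

Only y is squared. Complete the square in y: (y - 12)² = -18(x + 11).
Vertex (-11, 12); 4p = -18 so p = -9/2. Opens left.
Focus is p units from the vertex along the axis: (h + p, k).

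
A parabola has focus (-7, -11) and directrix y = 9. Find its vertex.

The vertex is the midpoint between the focus and the directrix along the axis of symmetry.
Axis is vertical (directrix is horizontal). Vertex y-coordinate = (-11 + 9)/2 = -1; x-coordinate = -7.

(-7, -1)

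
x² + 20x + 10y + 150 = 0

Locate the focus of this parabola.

(-10, -15/2)

Only x is squared. Complete the square in x: (x + 10)² = -10(y + 5).
Vertex (-10, -5); 4p = -10 so p = -5/2. Opens down.
Focus is p units from the vertex along the axis: (h, k + p).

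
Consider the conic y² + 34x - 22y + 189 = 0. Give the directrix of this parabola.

Only y is squared. Complete the square in y: (y - 11)² = -34(x + 2).
Vertex (-2, 11); 4p = -34 so p = -17/2. Opens left.
Directrix is the vertical line x = h − p = -2 − (-17/2) = 13/2.

x = 13/2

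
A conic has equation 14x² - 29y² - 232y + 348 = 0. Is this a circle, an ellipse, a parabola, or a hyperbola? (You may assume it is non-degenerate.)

No xy term. Coefficients of x² and y² are A = 14, C = -29.
A and C have opposite signs ⇒ hyperbola.

hyperbola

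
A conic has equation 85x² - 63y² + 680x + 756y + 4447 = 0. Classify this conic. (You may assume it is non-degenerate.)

No xy term. Coefficients of x² and y² are A = 85, C = -63.
A and C have opposite signs ⇒ hyperbola.

hyperbola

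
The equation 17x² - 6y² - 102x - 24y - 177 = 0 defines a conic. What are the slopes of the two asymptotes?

√102/6 and -√102/6

17(x² - 6x) -6(y² + 4y) = 177
17(x - 3)² -6(y + 2)² = 177 + 153 - 24 = 306
Dividing both sides by 306: (x - 3)²/18 - (y + 2)²/51 = 1
Hyperbola, center (3, -2), transverse axis horizontal; a² = 18, b² = 51.
For a horizontal hyperbola the asymptotes have slope ±b/a.
Here that is ±√51/3√2 = ±√102/6.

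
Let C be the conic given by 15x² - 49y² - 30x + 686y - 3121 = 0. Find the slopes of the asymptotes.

√15/7 and -√15/7

Group: 15(x² - 2x) -49(y² - 14y) = 3121
Complete the square: 15(x - 1)² -49(y - 7)² = 3121 + 15 - 2401 = 735
Dividing both sides by 735: (x - 1)²/49 - (y - 7)²/15 = 1
Hyperbola, center (1, 7), transverse axis horizontal; a² = 49, b² = 15.
For a horizontal hyperbola the asymptotes have slope ±b/a.
Here that is ±√15/7.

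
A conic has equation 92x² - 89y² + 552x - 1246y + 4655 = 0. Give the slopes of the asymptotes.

Group the x- and y-terms: 92(x² + 6x) -89(y² + 14y) = -4655
92(x + 3)² -89(y + 7)² = -4655 + 828 - 4361 = -8188
Divide by -8188: (y + 7)²/92 - (x + 3)²/89 = 1
Hyperbola, center (-3, -7), transverse axis vertical; a² = 92, b² = 89.
For a vertical hyperbola the asymptotes have slope ±a/b.
Here that is ±2√23/√89 = ±2√2047/89.

2√2047/89 and -2√2047/89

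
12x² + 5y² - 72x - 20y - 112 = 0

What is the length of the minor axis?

Collect terms: 12(x² - 6x) + 5(y² - 4y) = 112
Complete the square in x and y: 12(x - 3)² + 5(y - 2)² = 112 + 108 + 20 = 240
Divide by 240: (x - 3)²/20 + (y - 2)²/48 = 1
Ellipse, center (3, 2), major axis vertical; a² = 48, b² = 20.
b² = 20 so b = 2√5; the minor axis has length 2b = 4√5.

4√5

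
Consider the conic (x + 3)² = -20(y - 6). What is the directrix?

Vertex (-3, 6); 4p = -20 so p = -5. Opens down.
Directrix is the horizontal line y = k − p = 6 − (-5) = 11.

y = 11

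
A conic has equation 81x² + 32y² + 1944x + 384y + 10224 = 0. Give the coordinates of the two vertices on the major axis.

(-12, -15) and (-12, 3)

81(x² + 24x) + 32(y² + 12y) = -10224
Complete the square in x and y: 81(x + 12)² + 32(y + 6)² = -10224 + 11664 + 1152 = 2592
Dividing both sides by 2592: (x + 12)²/32 + (y + 6)²/81 = 1
Ellipse, center (-12, -6), major axis vertical; a² = 81, b² = 32.
a = 9. Vertices at (h, k ± a).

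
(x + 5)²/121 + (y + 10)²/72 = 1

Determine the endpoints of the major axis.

Center (-5, -10). The larger denominator 121 sits under the x-term, so the major axis is horizontal; a² = 121, b² = 72.
a = 11. Vertices at (h ± a, k).

(-16, -10) and (6, -10)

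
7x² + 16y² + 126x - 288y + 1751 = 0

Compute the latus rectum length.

7/2

Group the x- and y-terms: 7(x² + 18x) + 16(y² - 18y) = -1751
Complete the square in x and y: 7(x + 9)² + 16(y - 9)² = -1751 + 567 + 1296 = 112
Divide through by 112 to get (x + 9)²/16 + (y - 9)²/7 = 1.
Ellipse, center (-9, 9), major axis horizontal; a² = 16, b² = 7.
Latus rectum length = 2b²/a = 2·7/4 = 7/2.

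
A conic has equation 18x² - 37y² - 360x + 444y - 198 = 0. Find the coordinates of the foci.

(10 - √55, 6) and (10 + √55, 6)

Collect terms: 18(x² - 20x) -37(y² - 12y) = 198
18(x - 10)² -37(y - 6)² = 198 + 1800 - 1332 = 666
Divide by 666: (x - 10)²/37 - (y - 6)²/18 = 1
Hyperbola, center (10, 6), transverse axis horizontal; a² = 37, b² = 18.
c² = a² + b² = 37 + 18 = 55, so c = √55.
Foci lie on the horizontal axis through the center: (h ± c, k).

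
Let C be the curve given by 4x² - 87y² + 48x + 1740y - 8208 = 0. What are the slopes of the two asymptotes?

Collect terms: 4(x² + 12x) -87(y² - 20y) = 8208
Complete the square in x and y: 4(x + 6)² -87(y - 10)² = 8208 + 144 - 8700 = -348
Divide through by -348 to get (y - 10)²/4 - (x + 6)²/87 = 1.
Hyperbola, center (-6, 10), transverse axis vertical; a² = 4, b² = 87.
For a vertical hyperbola the asymptotes have slope ±a/b.
Here that is ±2/√87 = ±2√87/87.

2√87/87 and -2√87/87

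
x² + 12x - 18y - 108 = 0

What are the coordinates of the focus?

(-6, -7/2)

Only x is squared. Complete the square in x: (x + 6)² = 18(y + 8).
Vertex (-6, -8); 4p = 18 so p = 9/2. Opens up.
Focus is p units from the vertex along the axis: (h, k + p).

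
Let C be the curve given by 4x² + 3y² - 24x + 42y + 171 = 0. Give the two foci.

Group: 4(x² - 6x) + 3(y² + 14y) = -171
Completing the square gives 4(x - 3)² + 3(y + 7)² = -171 + 36 + 147 = 12.
Divide through by 12 to get (x - 3)²/3 + (y + 7)²/4 = 1.
Ellipse, center (3, -7), major axis vertical; a² = 4, b² = 3.
c² = a² - b² = 4 - 3 = 1, so c = 1.
Foci lie on the vertical axis through the center: (h, k ± c).

(3, -8) and (3, -6)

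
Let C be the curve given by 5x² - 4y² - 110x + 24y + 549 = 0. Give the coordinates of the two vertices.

Group: 5(x² - 22x) -4(y² - 6y) = -549
Completing the square gives 5(x - 11)² -4(y - 3)² = -549 + 605 - 36 = 20.
Divide through by 20 to get (x - 11)²/4 - (y - 3)²/5 = 1.
Hyperbola, center (11, 3), transverse axis horizontal; a² = 4, b² = 5.
a = 2. Vertices at (h ± a, k).

(9, 3) and (13, 3)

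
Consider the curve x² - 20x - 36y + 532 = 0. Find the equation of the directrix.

Only x is squared. Complete the square in x: (x - 10)² = 36(y - 12).
Vertex (10, 12); 4p = 36 so p = 9. Opens up.
Directrix is the horizontal line y = k − p = 12 − (9) = 3.

y = 3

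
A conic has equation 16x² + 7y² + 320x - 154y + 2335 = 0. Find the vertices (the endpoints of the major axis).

Group the x- and y-terms: 16(x² + 20x) + 7(y² - 22y) = -2335
Completing the square gives 16(x + 10)² + 7(y - 11)² = -2335 + 1600 + 847 = 112.
Dividing both sides by 112: (x + 10)²/7 + (y - 11)²/16 = 1
Ellipse, center (-10, 11), major axis vertical; a² = 16, b² = 7.
a = 4. Vertices at (h, k ± a).

(-10, 7) and (-10, 15)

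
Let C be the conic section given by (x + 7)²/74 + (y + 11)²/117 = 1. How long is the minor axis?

Center (-7, -11). The larger denominator 117 sits under the y-term, so the major axis is vertical; a² = 117, b² = 74.
b² = 74 so b = √74; the minor axis has length 2b = 2√74.

2√74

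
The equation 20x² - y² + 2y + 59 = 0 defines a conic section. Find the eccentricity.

e = √105/10

Group the x- and y-terms: 20x² -(y² - 2y) = -59
Complete the square in x and y: 20x² -(y - 1)² = -59 + 0 - 1 = -60
Dividing both sides by -60: (y - 1)²/60 - x²/3 = 1
Hyperbola, center (0, 1), transverse axis vertical; a² = 60, b² = 3.
c² = a² + b² = 63, so c = 3√7.
e = c/a = 3√7/2√15 = √105/10.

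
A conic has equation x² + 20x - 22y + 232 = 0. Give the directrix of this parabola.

y = 1/2

Only x is squared. Complete the square in x: (x + 10)² = 22(y - 6).
Vertex (-10, 6); 4p = 22 so p = 11/2. Opens up.
Directrix is the horizontal line y = k − p = 6 − (11/2) = 1/2.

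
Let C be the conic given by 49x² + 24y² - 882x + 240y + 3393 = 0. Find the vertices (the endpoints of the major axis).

(9, -12) and (9, 2)

Collect terms: 49(x² - 18x) + 24(y² + 10y) = -3393
Complete the square: 49(x - 9)² + 24(y + 5)² = -3393 + 3969 + 600 = 1176
Dividing both sides by 1176: (x - 9)²/24 + (y + 5)²/49 = 1
Ellipse, center (9, -5), major axis vertical; a² = 49, b² = 24.
a = 7. Vertices at (h, k ± a).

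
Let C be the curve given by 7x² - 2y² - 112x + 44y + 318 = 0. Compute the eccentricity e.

Group: 7(x² - 16x) -2(y² - 22y) = -318
Completing the square gives 7(x - 8)² -2(y - 11)² = -318 + 448 - 242 = -112.
Divide by -112: (y - 11)²/56 - (x - 8)²/16 = 1
Hyperbola, center (8, 11), transverse axis vertical; a² = 56, b² = 16.
c² = a² + b² = 72, so c = 6√2.
e = c/a = 6√2/2√14 = 3√7/7.

e = 3√7/7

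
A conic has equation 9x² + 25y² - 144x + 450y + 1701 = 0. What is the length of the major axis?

Group the x- and y-terms: 9(x² - 16x) + 25(y² + 18y) = -1701
Completing the square gives 9(x - 8)² + 25(y + 9)² = -1701 + 576 + 2025 = 900.
Dividing both sides by 900: (x - 8)²/100 + (y + 9)²/36 = 1
Ellipse, center (8, -9), major axis horizontal; a² = 100, b² = 36.
a² = 100 so a = 10; the major axis has length 2a = 20.

20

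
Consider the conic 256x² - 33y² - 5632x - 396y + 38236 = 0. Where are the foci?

(11, -23) and (11, 11)

Collect terms: 256(x² - 22x) -33(y² + 12y) = -38236
256(x - 11)² -33(y + 6)² = -38236 + 30976 - 1188 = -8448
Divide through by -8448 to get (y + 6)²/256 - (x - 11)²/33 = 1.
Hyperbola, center (11, -6), transverse axis vertical; a² = 256, b² = 33.
c² = a² + b² = 256 + 33 = 289, so c = 17.
Foci lie on the vertical axis through the center: (h, k ± c).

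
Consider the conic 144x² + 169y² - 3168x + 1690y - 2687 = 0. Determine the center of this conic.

144(x² - 22x) + 169(y² + 10y) = 2687
144(x - 11)² + 169(y + 5)² = 2687 + 17424 + 4225 = 24336
Divide through by 24336 to get (x - 11)²/169 + (y + 5)²/144 = 1.
Ellipse with center (11, -5).

(11, -5)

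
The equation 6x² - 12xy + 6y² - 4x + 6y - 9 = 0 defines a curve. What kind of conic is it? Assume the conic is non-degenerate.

A = 6, B = -12, C = 6.
Discriminant B² − 4AC = (-12)² − 4·6·6 = 0.
B² − 4AC = 0 ⇒ parabola.

parabola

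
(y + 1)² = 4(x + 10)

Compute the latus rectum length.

4

Vertex (-10, -1); 4p = 4 so p = 1. Opens right.
Latus rectum length = |4p| = 4.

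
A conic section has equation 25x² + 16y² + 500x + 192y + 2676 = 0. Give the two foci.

(-10, -9) and (-10, -3)

Group the x- and y-terms: 25(x² + 20x) + 16(y² + 12y) = -2676
25(x + 10)² + 16(y + 6)² = -2676 + 2500 + 576 = 400
Divide through by 400 to get (x + 10)²/16 + (y + 6)²/25 = 1.
Ellipse, center (-10, -6), major axis vertical; a² = 25, b² = 16.
c² = a² - b² = 25 - 16 = 9, so c = 3.
Foci lie on the vertical axis through the center: (h, k ± c).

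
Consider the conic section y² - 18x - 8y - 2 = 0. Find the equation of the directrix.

x = -11/2

Only y is squared. Complete the square in y: (y - 4)² = 18(x + 1).
Vertex (-1, 4); 4p = 18 so p = 9/2. Opens right.
Directrix is the vertical line x = h − p = -1 − (9/2) = -11/2.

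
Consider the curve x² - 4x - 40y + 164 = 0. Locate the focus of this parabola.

Only x is squared. Complete the square in x: (x - 2)² = 40(y - 4).
Vertex (2, 4); 4p = 40 so p = 10. Opens up.
Focus is p units from the vertex along the axis: (h, k + p).

(2, 14)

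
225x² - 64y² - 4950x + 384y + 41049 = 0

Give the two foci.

Collect terms: 225(x² - 22x) -64(y² - 6y) = -41049
Complete the square: 225(x - 11)² -64(y - 3)² = -41049 + 27225 - 576 = -14400
Divide through by -14400 to get (y - 3)²/225 - (x - 11)²/64 = 1.
Hyperbola, center (11, 3), transverse axis vertical; a² = 225, b² = 64.
c² = a² + b² = 225 + 64 = 289, so c = 17.
Foci lie on the vertical axis through the center: (h, k ± c).

(11, -14) and (11, 20)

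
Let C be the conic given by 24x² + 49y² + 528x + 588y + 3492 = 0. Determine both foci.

(-16, -6) and (-6, -6)

24(x² + 22x) + 49(y² + 12y) = -3492
24(x + 11)² + 49(y + 6)² = -3492 + 2904 + 1764 = 1176
Dividing both sides by 1176: (x + 11)²/49 + (y + 6)²/24 = 1
Ellipse, center (-11, -6), major axis horizontal; a² = 49, b² = 24.
c² = a² - b² = 49 - 24 = 25, so c = 5.
Foci lie on the horizontal axis through the center: (h ± c, k).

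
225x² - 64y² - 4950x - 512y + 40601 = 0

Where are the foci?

Rearranging, 225(x² - 22x) -64(y² + 8y) = -40601.
Complete the square in x and y: 225(x - 11)² -64(y + 4)² = -40601 + 27225 - 1024 = -14400
Divide through by -14400 to get (y + 4)²/225 - (x - 11)²/64 = 1.
Hyperbola, center (11, -4), transverse axis vertical; a² = 225, b² = 64.
c² = a² + b² = 225 + 64 = 289, so c = 17.
Foci lie on the vertical axis through the center: (h, k ± c).

(11, -21) and (11, 13)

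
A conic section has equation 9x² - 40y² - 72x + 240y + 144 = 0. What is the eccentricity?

e = 7/3

Group: 9(x² - 8x) -40(y² - 6y) = -144
9(x - 4)² -40(y - 3)² = -144 + 144 - 360 = -360
Dividing both sides by -360: (y - 3)²/9 - (x - 4)²/40 = 1
Hyperbola, center (4, 3), transverse axis vertical; a² = 9, b² = 40.
c² = a² + b² = 49, so c = 7.
e = c/a = 7/3.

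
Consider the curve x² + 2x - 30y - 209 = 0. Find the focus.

(-1, 1/2)

Only x is squared. Complete the square in x: (x + 1)² = 30(y + 7).
Vertex (-1, -7); 4p = 30 so p = 15/2. Opens up.
Focus is p units from the vertex along the axis: (h, k + p).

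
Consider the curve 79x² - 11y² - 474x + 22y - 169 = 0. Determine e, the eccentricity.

Rearranging, 79(x² - 6x) -11(y² - 2y) = 169.
79(x - 3)² -11(y - 1)² = 169 + 711 - 11 = 869
Divide by 869: (x - 3)²/11 - (y - 1)²/79 = 1
Hyperbola, center (3, 1), transverse axis horizontal; a² = 11, b² = 79.
c² = a² + b² = 90, so c = 3√10.
e = c/a = 3√10/√11 = 3√110/11.

e = 3√110/11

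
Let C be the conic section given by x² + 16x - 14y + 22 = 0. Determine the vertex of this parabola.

Only x is squared. Complete the square in x: (x + 8)² = 14(y + 3).
Vertex (-8, -3); 4p = 14 so p = 7/2. Opens up.

(-8, -3)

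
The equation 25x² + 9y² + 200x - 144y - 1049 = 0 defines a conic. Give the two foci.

(-4, -4) and (-4, 20)

Group: 25(x² + 8x) + 9(y² - 16y) = 1049
Complete the square: 25(x + 4)² + 9(y - 8)² = 1049 + 400 + 576 = 2025
Divide by 2025: (x + 4)²/81 + (y - 8)²/225 = 1
Ellipse, center (-4, 8), major axis vertical; a² = 225, b² = 81.
c² = a² - b² = 225 - 81 = 144, so c = 12.
Foci lie on the vertical axis through the center: (h, k ± c).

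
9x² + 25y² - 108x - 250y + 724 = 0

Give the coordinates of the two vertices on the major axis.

(1, 5) and (11, 5)

Collect terms: 9(x² - 12x) + 25(y² - 10y) = -724
9(x - 6)² + 25(y - 5)² = -724 + 324 + 625 = 225
Divide through by 225 to get (x - 6)²/25 + (y - 5)²/9 = 1.
Ellipse, center (6, 5), major axis horizontal; a² = 25, b² = 9.
a = 5. Vertices at (h ± a, k).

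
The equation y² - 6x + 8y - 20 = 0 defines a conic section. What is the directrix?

Only y is squared. Complete the square in y: (y + 4)² = 6(x + 6).
Vertex (-6, -4); 4p = 6 so p = 3/2. Opens right.
Directrix is the vertical line x = h − p = -6 − (3/2) = -15/2.

x = -15/2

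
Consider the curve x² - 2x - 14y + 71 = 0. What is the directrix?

Only x is squared. Complete the square in x: (x - 1)² = 14(y - 5).
Vertex (1, 5); 4p = 14 so p = 7/2. Opens up.
Directrix is the horizontal line y = k − p = 5 − (7/2) = 3/2.

y = 3/2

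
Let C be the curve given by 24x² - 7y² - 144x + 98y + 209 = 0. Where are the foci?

(3, 7 - √62) and (3, 7 + √62)

24(x² - 6x) -7(y² - 14y) = -209
Complete the square in x and y: 24(x - 3)² -7(y - 7)² = -209 + 216 - 343 = -336
Divide through by -336 to get (y - 7)²/48 - (x - 3)²/14 = 1.
Hyperbola, center (3, 7), transverse axis vertical; a² = 48, b² = 14.
c² = a² + b² = 48 + 14 = 62, so c = √62.
Foci lie on the vertical axis through the center: (h, k ± c).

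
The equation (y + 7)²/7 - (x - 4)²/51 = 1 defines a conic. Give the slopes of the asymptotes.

Center (4, -7). The positive term is the y-term, so the transverse axis is vertical; a² = 7, b² = 51.
For a vertical hyperbola the asymptotes have slope ±a/b.
Here that is ±√7/√51 = ±√357/51.

√357/51 and -√357/51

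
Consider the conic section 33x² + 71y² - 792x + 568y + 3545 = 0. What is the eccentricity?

Group: 33(x² - 24x) + 71(y² + 8y) = -3545
Completing the square gives 33(x - 12)² + 71(y + 4)² = -3545 + 4752 + 1136 = 2343.
Divide through by 2343 to get (x - 12)²/71 + (y + 4)²/33 = 1.
Ellipse, center (12, -4), major axis horizontal; a² = 71, b² = 33.
c² = a² - b² = 38, so c = √38.
e = c/a = √38/√71 = √2698/71.

e = √2698/71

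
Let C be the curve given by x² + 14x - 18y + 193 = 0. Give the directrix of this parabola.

y = 7/2

Only x is squared. Complete the square in x: (x + 7)² = 18(y - 8).
Vertex (-7, 8); 4p = 18 so p = 9/2. Opens up.
Directrix is the horizontal line y = k − p = 8 − (9/2) = 7/2.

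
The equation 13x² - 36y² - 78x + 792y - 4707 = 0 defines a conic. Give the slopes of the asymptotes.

√13/6 and -√13/6

Collect terms: 13(x² - 6x) -36(y² - 22y) = 4707
13(x - 3)² -36(y - 11)² = 4707 + 117 - 4356 = 468
Divide by 468: (x - 3)²/36 - (y - 11)²/13 = 1
Hyperbola, center (3, 11), transverse axis horizontal; a² = 36, b² = 13.
For a horizontal hyperbola the asymptotes have slope ±b/a.
Here that is ±√13/6.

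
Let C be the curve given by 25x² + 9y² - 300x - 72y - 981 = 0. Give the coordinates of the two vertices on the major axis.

(6, -11) and (6, 19)

25(x² - 12x) + 9(y² - 8y) = 981
Complete the square: 25(x - 6)² + 9(y - 4)² = 981 + 900 + 144 = 2025
Divide by 2025: (x - 6)²/81 + (y - 4)²/225 = 1
Ellipse, center (6, 4), major axis vertical; a² = 225, b² = 81.
a = 15. Vertices at (h, k ± a).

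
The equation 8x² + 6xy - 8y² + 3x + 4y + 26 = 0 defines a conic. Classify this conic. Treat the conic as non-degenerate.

hyperbola

A = 8, B = 6, C = -8.
Discriminant B² − 4AC = 6² − 4·8·(-8) = 292.
B² − 4AC > 0 ⇒ hyperbola.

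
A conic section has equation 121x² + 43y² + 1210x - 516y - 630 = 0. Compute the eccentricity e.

e = √78/11

Rearranging, 121(x² + 10x) + 43(y² - 12y) = 630.
121(x + 5)² + 43(y - 6)² = 630 + 3025 + 1548 = 5203
Divide by 5203: (x + 5)²/43 + (y - 6)²/121 = 1
Ellipse, center (-5, 6), major axis vertical; a² = 121, b² = 43.
c² = a² - b² = 78, so c = √78.
e = c/a = √78/11.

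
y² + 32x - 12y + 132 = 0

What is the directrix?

x = 5

Only y is squared. Complete the square in y: (y - 6)² = -32(x + 3).
Vertex (-3, 6); 4p = -32 so p = -8. Opens left.
Directrix is the vertical line x = h − p = -3 − (-8) = 5.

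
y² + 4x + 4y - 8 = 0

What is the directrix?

x = 4

Only y is squared. Complete the square in y: (y + 2)² = -4(x - 3).
Vertex (3, -2); 4p = -4 so p = -1. Opens left.
Directrix is the vertical line x = h − p = 3 − (-1) = 4.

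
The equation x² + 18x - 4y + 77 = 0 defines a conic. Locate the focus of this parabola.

Only x is squared. Complete the square in x: (x + 9)² = 4(y + 1).
Vertex (-9, -1); 4p = 4 so p = 1. Opens up.
Focus is p units from the vertex along the axis: (h, k + p).

(-9, 0)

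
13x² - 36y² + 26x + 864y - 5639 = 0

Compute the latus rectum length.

13/3

13(x² + 2x) -36(y² - 24y) = 5639
Complete the square in x and y: 13(x + 1)² -36(y - 12)² = 5639 + 13 - 5184 = 468
Dividing both sides by 468: (x + 1)²/36 - (y - 12)²/13 = 1
Hyperbola, center (-1, 12), transverse axis horizontal; a² = 36, b² = 13.
Latus rectum length = 2b²/a = 2·13/6 = 13/3.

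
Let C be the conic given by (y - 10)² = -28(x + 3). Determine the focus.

(-10, 10)

Vertex (-3, 10); 4p = -28 so p = -7. Opens left.
Focus is p units from the vertex along the axis: (h + p, k).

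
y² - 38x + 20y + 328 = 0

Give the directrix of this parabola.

Only y is squared. Complete the square in y: (y + 10)² = 38(x - 6).
Vertex (6, -10); 4p = 38 so p = 19/2. Opens right.
Directrix is the vertical line x = h − p = 6 − (19/2) = -7/2.

x = -7/2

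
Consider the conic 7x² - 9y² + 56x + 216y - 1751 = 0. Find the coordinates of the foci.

Rearranging, 7(x² + 8x) -9(y² - 24y) = 1751.
Complete the square in x and y: 7(x + 4)² -9(y - 12)² = 1751 + 112 - 1296 = 567
Divide by 567: (x + 4)²/81 - (y - 12)²/63 = 1
Hyperbola, center (-4, 12), transverse axis horizontal; a² = 81, b² = 63.
c² = a² + b² = 81 + 63 = 144, so c = 12.
Foci lie on the horizontal axis through the center: (h ± c, k).

(-16, 12) and (8, 12)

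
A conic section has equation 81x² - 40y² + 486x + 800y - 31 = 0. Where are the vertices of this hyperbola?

(-3, 1) and (-3, 19)

81(x² + 6x) -40(y² - 20y) = 31
Complete the square in x and y: 81(x + 3)² -40(y - 10)² = 31 + 729 - 4000 = -3240
Divide through by -3240 to get (y - 10)²/81 - (x + 3)²/40 = 1.
Hyperbola, center (-3, 10), transverse axis vertical; a² = 81, b² = 40.
a = 9. Vertices at (h, k ± a).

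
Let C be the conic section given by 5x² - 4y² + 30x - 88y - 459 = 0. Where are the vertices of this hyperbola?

Group the x- and y-terms: 5(x² + 6x) -4(y² + 22y) = 459
5(x + 3)² -4(y + 11)² = 459 + 45 - 484 = 20
Divide through by 20 to get (x + 3)²/4 - (y + 11)²/5 = 1.
Hyperbola, center (-3, -11), transverse axis horizontal; a² = 4, b² = 5.
a = 2. Vertices at (h ± a, k).

(-5, -11) and (-1, -11)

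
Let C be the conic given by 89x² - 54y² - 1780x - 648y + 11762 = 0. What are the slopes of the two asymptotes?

√534/18 and -√534/18

Rearranging, 89(x² - 20x) -54(y² + 12y) = -11762.
89(x - 10)² -54(y + 6)² = -11762 + 8900 - 1944 = -4806
Dividing both sides by -4806: (y + 6)²/89 - (x - 10)²/54 = 1
Hyperbola, center (10, -6), transverse axis vertical; a² = 89, b² = 54.
For a vertical hyperbola the asymptotes have slope ±a/b.
Here that is ±√89/3√6 = ±√534/18.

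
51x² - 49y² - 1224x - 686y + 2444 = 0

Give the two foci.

(2, -7) and (22, -7)

Group: 51(x² - 24x) -49(y² + 14y) = -2444
Completing the square gives 51(x - 12)² -49(y + 7)² = -2444 + 7344 - 2401 = 2499.
Divide by 2499: (x - 12)²/49 - (y + 7)²/51 = 1
Hyperbola, center (12, -7), transverse axis horizontal; a² = 49, b² = 51.
c² = a² + b² = 49 + 51 = 100, so c = 10.
Foci lie on the horizontal axis through the center: (h ± c, k).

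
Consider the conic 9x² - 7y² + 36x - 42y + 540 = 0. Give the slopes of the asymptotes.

3√7/7 and -3√7/7

Group: 9(x² + 4x) -7(y² + 6y) = -540
Completing the square gives 9(x + 2)² -7(y + 3)² = -540 + 36 - 63 = -567.
Divide by -567: (y + 3)²/81 - (x + 2)²/63 = 1
Hyperbola, center (-2, -3), transverse axis vertical; a² = 81, b² = 63.
For a vertical hyperbola the asymptotes have slope ±a/b.
Here that is ±9/3√7 = ±3√7/7.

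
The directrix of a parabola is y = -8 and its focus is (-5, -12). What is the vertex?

The vertex is the midpoint between the focus and the directrix along the axis of symmetry.
Axis is vertical (directrix is horizontal). Vertex y-coordinate = (-12 + (-8))/2 = -10; x-coordinate = -5.

(-5, -10)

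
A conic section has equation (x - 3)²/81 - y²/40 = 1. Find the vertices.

(-6, 0) and (12, 0)

Center (3, 0). The positive term is the x-term, so the transverse axis is horizontal; a² = 81, b² = 40.
a = 9. Vertices at (h ± a, k).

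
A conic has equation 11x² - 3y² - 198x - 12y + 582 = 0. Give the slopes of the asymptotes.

Group the x- and y-terms: 11(x² - 18x) -3(y² + 4y) = -582
11(x - 9)² -3(y + 2)² = -582 + 891 - 12 = 297
Dividing both sides by 297: (x - 9)²/27 - (y + 2)²/99 = 1
Hyperbola, center (9, -2), transverse axis horizontal; a² = 27, b² = 99.
For a horizontal hyperbola the asymptotes have slope ±b/a.
Here that is ±3√11/3√3 = ±√33/3.

√33/3 and -√33/3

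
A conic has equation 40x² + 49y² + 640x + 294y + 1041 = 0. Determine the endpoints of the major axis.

Group the x- and y-terms: 40(x² + 16x) + 49(y² + 6y) = -1041
Complete the square in x and y: 40(x + 8)² + 49(y + 3)² = -1041 + 2560 + 441 = 1960
Divide through by 1960 to get (x + 8)²/49 + (y + 3)²/40 = 1.
Ellipse, center (-8, -3), major axis horizontal; a² = 49, b² = 40.
a = 7. Vertices at (h ± a, k).

(-15, -3) and (-1, -3)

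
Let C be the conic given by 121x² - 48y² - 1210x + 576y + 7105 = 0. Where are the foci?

Rearranging, 121(x² - 10x) -48(y² - 12y) = -7105.
121(x - 5)² -48(y - 6)² = -7105 + 3025 - 1728 = -5808
Divide through by -5808 to get (y - 6)²/121 - (x - 5)²/48 = 1.
Hyperbola, center (5, 6), transverse axis vertical; a² = 121, b² = 48.
c² = a² + b² = 121 + 48 = 169, so c = 13.
Foci lie on the vertical axis through the center: (h, k ± c).

(5, -7) and (5, 19)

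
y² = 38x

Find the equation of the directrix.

Vertex (0, 0); 4p = 38 so p = 19/2. Opens right.
Directrix is the vertical line x = h − p = 0 − (19/2) = -19/2.

x = -19/2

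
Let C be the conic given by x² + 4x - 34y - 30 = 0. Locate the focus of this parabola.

(-2, 15/2)

Only x is squared. Complete the square in x: (x + 2)² = 34(y + 1).
Vertex (-2, -1); 4p = 34 so p = 17/2. Opens up.
Focus is p units from the vertex along the axis: (h, k + p).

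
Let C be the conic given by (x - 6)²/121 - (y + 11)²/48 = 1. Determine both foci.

Center (6, -11). The positive term is the x-term, so the transverse axis is horizontal; a² = 121, b² = 48.
c² = a² + b² = 121 + 48 = 169, so c = 13.
Foci lie on the horizontal axis through the center: (h ± c, k).

(-7, -11) and (19, -11)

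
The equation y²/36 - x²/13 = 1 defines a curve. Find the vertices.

(0, -6) and (0, 6)

Center (0, 0). The positive term is the y-term, so the transverse axis is vertical; a² = 36, b² = 13.
a = 6. Vertices at (h, k ± a).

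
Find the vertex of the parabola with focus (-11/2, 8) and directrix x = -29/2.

(-10, 8)

The vertex is the midpoint between the focus and the directrix along the axis of symmetry.
Axis is horizontal (directrix is vertical). Vertex x-coordinate = (-11/2 + (-29/2))/2 = -10; y-coordinate = 8.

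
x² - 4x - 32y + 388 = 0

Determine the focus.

Only x is squared. Complete the square in x: (x - 2)² = 32(y - 12).
Vertex (2, 12); 4p = 32 so p = 8. Opens up.
Focus is p units from the vertex along the axis: (h, k + p).

(2, 20)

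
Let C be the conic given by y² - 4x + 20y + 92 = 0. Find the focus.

Only y is squared. Complete the square in y: (y + 10)² = 4(x + 2).
Vertex (-2, -10); 4p = 4 so p = 1. Opens right.
Focus is p units from the vertex along the axis: (h + p, k).

(-1, -10)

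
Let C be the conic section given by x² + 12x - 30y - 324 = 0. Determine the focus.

Only x is squared. Complete the square in x: (x + 6)² = 30(y + 12).
Vertex (-6, -12); 4p = 30 so p = 15/2. Opens up.
Focus is p units from the vertex along the axis: (h, k + p).

(-6, -9/2)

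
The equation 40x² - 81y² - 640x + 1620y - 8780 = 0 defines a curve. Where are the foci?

Group the x- and y-terms: 40(x² - 16x) -81(y² - 20y) = 8780
Complete the square in x and y: 40(x - 8)² -81(y - 10)² = 8780 + 2560 - 8100 = 3240
Divide through by 3240 to get (x - 8)²/81 - (y - 10)²/40 = 1.
Hyperbola, center (8, 10), transverse axis horizontal; a² = 81, b² = 40.
c² = a² + b² = 81 + 40 = 121, so c = 11.
Foci lie on the horizontal axis through the center: (h ± c, k).

(-3, 10) and (19, 10)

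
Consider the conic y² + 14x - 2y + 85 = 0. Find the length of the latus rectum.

14

Only y is squared. Complete the square in y: (y - 1)² = -14(x + 6).
Vertex (-6, 1); 4p = -14 so p = -7/2. Opens left.
Latus rectum length = |4p| = 14.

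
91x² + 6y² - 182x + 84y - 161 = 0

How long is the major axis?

2√91

Group the x- and y-terms: 91(x² - 2x) + 6(y² + 14y) = 161
Completing the square gives 91(x - 1)² + 6(y + 7)² = 161 + 91 + 294 = 546.
Divide through by 546 to get (x - 1)²/6 + (y + 7)²/91 = 1.
Ellipse, center (1, -7), major axis vertical; a² = 91, b² = 6.
a² = 91 so a = √91; the major axis has length 2a = 2√91.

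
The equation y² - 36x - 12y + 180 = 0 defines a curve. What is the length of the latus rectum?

36

Only y is squared. Complete the square in y: (y - 6)² = 36(x - 4).
Vertex (4, 6); 4p = 36 so p = 9. Opens right.
Latus rectum length = |4p| = 36.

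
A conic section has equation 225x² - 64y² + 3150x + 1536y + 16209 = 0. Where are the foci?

Group the x- and y-terms: 225(x² + 14x) -64(y² - 24y) = -16209
Complete the square in x and y: 225(x + 7)² -64(y - 12)² = -16209 + 11025 - 9216 = -14400
Dividing both sides by -14400: (y - 12)²/225 - (x + 7)²/64 = 1
Hyperbola, center (-7, 12), transverse axis vertical; a² = 225, b² = 64.
c² = a² + b² = 225 + 64 = 289, so c = 17.
Foci lie on the vertical axis through the center: (h, k ± c).

(-7, -5) and (-7, 29)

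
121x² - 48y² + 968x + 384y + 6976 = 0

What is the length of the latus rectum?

121(x² + 8x) -48(y² - 8y) = -6976
Completing the square gives 121(x + 4)² -48(y - 4)² = -6976 + 1936 - 768 = -5808.
Dividing both sides by -5808: (y - 4)²/121 - (x + 4)²/48 = 1
Hyperbola, center (-4, 4), transverse axis vertical; a² = 121, b² = 48.
Latus rectum length = 2b²/a = 2·48/11 = 96/11.

96/11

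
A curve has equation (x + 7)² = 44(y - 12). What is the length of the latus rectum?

44

Vertex (-7, 12); 4p = 44 so p = 11. Opens up.
Latus rectum length = |4p| = 44.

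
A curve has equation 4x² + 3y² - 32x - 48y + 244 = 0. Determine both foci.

(4, 7) and (4, 9)

Collect terms: 4(x² - 8x) + 3(y² - 16y) = -244
Complete the square in x and y: 4(x - 4)² + 3(y - 8)² = -244 + 64 + 192 = 12
Divide by 12: (x - 4)²/3 + (y - 8)²/4 = 1
Ellipse, center (4, 8), major axis vertical; a² = 4, b² = 3.
c² = a² - b² = 4 - 3 = 1, so c = 1.
Foci lie on the vertical axis through the center: (h, k ± c).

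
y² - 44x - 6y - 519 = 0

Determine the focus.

Only y is squared. Complete the square in y: (y - 3)² = 44(x + 12).
Vertex (-12, 3); 4p = 44 so p = 11. Opens right.
Focus is p units from the vertex along the axis: (h + p, k).

(-1, 3)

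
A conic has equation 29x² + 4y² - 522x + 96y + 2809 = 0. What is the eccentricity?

Group the x- and y-terms: 29(x² - 18x) + 4(y² + 24y) = -2809
29(x - 9)² + 4(y + 12)² = -2809 + 2349 + 576 = 116
Divide by 116: (x - 9)²/4 + (y + 12)²/29 = 1
Ellipse, center (9, -12), major axis vertical; a² = 29, b² = 4.
c² = a² - b² = 25, so c = 5.
e = c/a = 5/√29 = 5√29/29.

e = 5√29/29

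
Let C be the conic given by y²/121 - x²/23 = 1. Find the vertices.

(0, -11) and (0, 11)

Center (0, 0). The positive term is the y-term, so the transverse axis is vertical; a² = 121, b² = 23.
a = 11. Vertices at (h, k ± a).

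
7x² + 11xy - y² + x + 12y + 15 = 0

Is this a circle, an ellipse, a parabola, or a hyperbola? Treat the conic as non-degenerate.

hyperbola

A = 7, B = 11, C = -1.
Discriminant B² − 4AC = 11² − 4·7·(-1) = 149.
B² − 4AC > 0 ⇒ hyperbola.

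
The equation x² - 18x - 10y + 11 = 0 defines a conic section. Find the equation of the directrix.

Only x is squared. Complete the square in x: (x - 9)² = 10(y + 7).
Vertex (9, -7); 4p = 10 so p = 5/2. Opens up.
Directrix is the horizontal line y = k − p = -7 − (5/2) = -19/2.

y = -19/2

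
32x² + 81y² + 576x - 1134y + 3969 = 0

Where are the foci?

(-16, 7) and (-2, 7)

Group: 32(x² + 18x) + 81(y² - 14y) = -3969
Completing the square gives 32(x + 9)² + 81(y - 7)² = -3969 + 2592 + 3969 = 2592.
Dividing both sides by 2592: (x + 9)²/81 + (y - 7)²/32 = 1
Ellipse, center (-9, 7), major axis horizontal; a² = 81, b² = 32.
c² = a² - b² = 81 - 32 = 49, so c = 7.
Foci lie on the horizontal axis through the center: (h ± c, k).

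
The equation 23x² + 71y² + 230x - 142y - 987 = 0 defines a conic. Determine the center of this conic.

23(x² + 10x) + 71(y² - 2y) = 987
Complete the square: 23(x + 5)² + 71(y - 1)² = 987 + 575 + 71 = 1633
Divide by 1633: (x + 5)²/71 + (y - 1)²/23 = 1
Ellipse with center (-5, 1).

(-5, 1)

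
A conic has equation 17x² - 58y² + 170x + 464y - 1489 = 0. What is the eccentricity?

e = 5√174/58

17(x² + 10x) -58(y² - 8y) = 1489
Complete the square: 17(x + 5)² -58(y - 4)² = 1489 + 425 - 928 = 986
Divide through by 986 to get (x + 5)²/58 - (y - 4)²/17 = 1.
Hyperbola, center (-5, 4), transverse axis horizontal; a² = 58, b² = 17.
c² = a² + b² = 75, so c = 5√3.
e = c/a = 5√3/√58 = 5√174/58.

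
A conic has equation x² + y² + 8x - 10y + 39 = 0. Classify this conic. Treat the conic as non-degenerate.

circle

No xy term. Coefficients of x² and y² are A = 1, C = 1.
A = C (same sign) ⇒ circle.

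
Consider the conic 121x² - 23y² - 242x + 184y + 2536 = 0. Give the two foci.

Collect terms: 121(x² - 2x) -23(y² - 8y) = -2536
121(x - 1)² -23(y - 4)² = -2536 + 121 - 368 = -2783
Divide by -2783: (y - 4)²/121 - (x - 1)²/23 = 1
Hyperbola, center (1, 4), transverse axis vertical; a² = 121, b² = 23.
c² = a² + b² = 121 + 23 = 144, so c = 12.
Foci lie on the vertical axis through the center: (h, k ± c).

(1, -8) and (1, 16)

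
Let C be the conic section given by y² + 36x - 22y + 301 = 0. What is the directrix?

Only y is squared. Complete the square in y: (y - 11)² = -36(x + 5).
Vertex (-5, 11); 4p = -36 so p = -9. Opens left.
Directrix is the vertical line x = h − p = -5 − (-9) = 4.

x = 4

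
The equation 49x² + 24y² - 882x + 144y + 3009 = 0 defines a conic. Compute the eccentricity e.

e = 5/7

Collect terms: 49(x² - 18x) + 24(y² + 6y) = -3009
49(x - 9)² + 24(y + 3)² = -3009 + 3969 + 216 = 1176
Divide through by 1176 to get (x - 9)²/24 + (y + 3)²/49 = 1.
Ellipse, center (9, -3), major axis vertical; a² = 49, b² = 24.
c² = a² - b² = 25, so c = 5.
e = c/a = 5/7.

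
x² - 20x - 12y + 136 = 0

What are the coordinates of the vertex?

Only x is squared. Complete the square in x: (x - 10)² = 12(y - 3).
Vertex (10, 3); 4p = 12 so p = 3. Opens up.

(10, 3)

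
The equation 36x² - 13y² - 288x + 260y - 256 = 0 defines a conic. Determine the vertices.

Rearranging, 36(x² - 8x) -13(y² - 20y) = 256.
36(x - 4)² -13(y - 10)² = 256 + 576 - 1300 = -468
Dividing both sides by -468: (y - 10)²/36 - (x - 4)²/13 = 1
Hyperbola, center (4, 10), transverse axis vertical; a² = 36, b² = 13.
a = 6. Vertices at (h, k ± a).

(4, 4) and (4, 16)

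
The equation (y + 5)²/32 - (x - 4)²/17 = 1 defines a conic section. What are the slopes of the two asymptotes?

4√34/17 and -4√34/17

Center (4, -5). The positive term is the y-term, so the transverse axis is vertical; a² = 32, b² = 17.
For a vertical hyperbola the asymptotes have slope ±a/b.
Here that is ±4√2/√17 = ±4√34/17.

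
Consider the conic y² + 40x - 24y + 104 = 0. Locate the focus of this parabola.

(-9, 12)

Only y is squared. Complete the square in y: (y - 12)² = -40(x - 1).
Vertex (1, 12); 4p = -40 so p = -10. Opens left.
Focus is p units from the vertex along the axis: (h + p, k).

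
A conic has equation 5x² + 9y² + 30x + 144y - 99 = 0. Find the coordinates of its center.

Group: 5(x² + 6x) + 9(y² + 16y) = 99
5(x + 3)² + 9(y + 8)² = 99 + 45 + 576 = 720
Divide by 720: (x + 3)²/144 + (y + 8)²/80 = 1
Ellipse with center (-3, -8).

(-3, -8)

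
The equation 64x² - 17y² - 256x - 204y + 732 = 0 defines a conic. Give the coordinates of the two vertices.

64(x² - 4x) -17(y² + 12y) = -732
Completing the square gives 64(x - 2)² -17(y + 6)² = -732 + 256 - 612 = -1088.
Dividing both sides by -1088: (y + 6)²/64 - (x - 2)²/17 = 1
Hyperbola, center (2, -6), transverse axis vertical; a² = 64, b² = 17.
a = 8. Vertices at (h, k ± a).

(2, -14) and (2, 2)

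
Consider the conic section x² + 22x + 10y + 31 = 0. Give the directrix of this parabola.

y = 23/2

Only x is squared. Complete the square in x: (x + 11)² = -10(y - 9).
Vertex (-11, 9); 4p = -10 so p = -5/2. Opens down.
Directrix is the horizontal line y = k − p = 9 − (-5/2) = 23/2.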